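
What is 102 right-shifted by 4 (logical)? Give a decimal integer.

102 = 1100110
shift right by 4 → 0000110 = 6
(equivalently, floor(102 / 16))

6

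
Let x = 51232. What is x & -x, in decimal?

x = 1100100000100000 = 51232
-x (two's complement) = …0011011111100000
AND   = 0000000000100000 = 32
(x & -x isolates the lowest set bit of x.)

32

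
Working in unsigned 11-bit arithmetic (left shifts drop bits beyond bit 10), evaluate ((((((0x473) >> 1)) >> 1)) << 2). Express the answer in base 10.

0x473 = 10001110011
→ >> 1 → 01000111001 = 569
→ >> 1 → 00100011100 = 284
→ << 2 (mod 2^11) → 10001110000 = 1136

1136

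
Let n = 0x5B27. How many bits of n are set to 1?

0x5B27 = 101101100100111
Count the 1s: 1 + 1 + 1 + 1 + 1 + 1 + 1 + 1 + 1 = 9

9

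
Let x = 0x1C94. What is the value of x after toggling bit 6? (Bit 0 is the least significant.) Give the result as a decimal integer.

7380

x = 1110010010100
bit 6 is currently 0; toggle it via x ^ (1 << 6) = x ^ 64
→ 1110011010100 = 7380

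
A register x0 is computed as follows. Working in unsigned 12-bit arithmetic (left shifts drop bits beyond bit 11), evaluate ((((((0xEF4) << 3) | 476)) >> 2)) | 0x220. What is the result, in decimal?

0xEF4 = 111011110100
→ << 3 (mod 2^12) → 011110100000 = 1952
476 = 000111011100
→ | → 011111111100 = 2044
→ >> 2 → 000111111111 = 511
0x220 = 001000100000
→ | → 001111111111 = 1023

1023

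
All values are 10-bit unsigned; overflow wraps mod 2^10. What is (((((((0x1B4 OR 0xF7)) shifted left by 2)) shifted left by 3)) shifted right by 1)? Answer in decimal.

368

0x1B4 = 0110110100
0xF7 = 0011110111
→ OR → 0111110111 = 503
→ shifted left by 2 (mod 2^10) → 1111011100 = 988
→ shifted left by 3 (mod 2^10) → 1011100000 = 736
→ shifted right by 1 → 0101110000 = 368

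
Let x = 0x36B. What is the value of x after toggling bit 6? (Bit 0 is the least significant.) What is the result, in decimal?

811

x = 1101101011
bit 6 is currently 1; toggle it via x ^ (1 << 6) = x ^ 64
→ 1100101011 = 811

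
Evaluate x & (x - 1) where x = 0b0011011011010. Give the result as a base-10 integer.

x = 11011011010 = 1754
x - 1 = 11011011001
AND   = 11011011000 = 1752
(x & (x - 1) clears the lowest set bit of x.)

1752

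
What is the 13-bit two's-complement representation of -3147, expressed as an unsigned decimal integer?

5045

3147 in 13 bits: 0110001001011
Invert: 1001110110100
Add 1:  1001110110101 = 5045
(Check: 2^13 - 3147 = 8192 - 3147 = 5045.)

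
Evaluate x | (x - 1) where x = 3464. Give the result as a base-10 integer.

3471

x = 110110001000 = 3464
x - 1 = 110110000111
OR    = 110110001111 = 3471
(x | (x - 1) sets all bits below the lowest set bit.)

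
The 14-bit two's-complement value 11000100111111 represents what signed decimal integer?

-3777

pattern = 11000100111111 (MSB is 1 ⇒ negative)
Invert: 00111011000000, add 1 → 00111011000001 = 3777, so the value is -3777.
(Equivalently: 12607 - 2^14 = 12607 - 16384 = -3777.)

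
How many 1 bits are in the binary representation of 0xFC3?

0xFC3 = 111111000011
Count the 1s: 1 + 1 + 1 + 1 + 1 + 1 + 1 + 1 = 8

8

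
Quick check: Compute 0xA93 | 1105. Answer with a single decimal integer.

3795

0xA93 = 101010010011
1105 = 010001010001
 OR → 111011010011 = 3795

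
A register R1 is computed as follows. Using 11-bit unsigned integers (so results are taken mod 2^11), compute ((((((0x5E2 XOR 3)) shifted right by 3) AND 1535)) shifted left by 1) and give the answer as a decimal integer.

376

0x5E2 = 10111100010
3 = 00000000011
→ XOR → 10111100001 = 1505
→ shifted right by 3 → 00010111100 = 188
1535 = 10111111111
→ AND → 00010111100 = 188
→ shifted left by 1 (mod 2^11) → 00101111000 = 376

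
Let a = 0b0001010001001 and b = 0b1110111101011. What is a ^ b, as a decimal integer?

a = 0001010001001
b = 1110111101011
XOR → 1111101100010 = 8034

8034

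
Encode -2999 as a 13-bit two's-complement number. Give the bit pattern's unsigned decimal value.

5193

2999 in 13 bits: 0101110110111
Invert: 1010001001000
Add 1:  1010001001001 = 5193
(Check: 2^13 - 2999 = 8192 - 2999 = 5193.)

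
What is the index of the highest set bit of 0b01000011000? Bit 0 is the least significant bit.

0b01000011000 = 1000011000
The topmost 1 is at position 9 (since 2^9 = 512 ≤ 536 < 1024).

9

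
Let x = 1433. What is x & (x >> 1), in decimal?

x = 10110011001 = 1433
x>>1 = 01011001100
AND  = 00010001000 = 136
(x & (x >> 1) has a 1 wherever x has two consecutive 1 bits.)

136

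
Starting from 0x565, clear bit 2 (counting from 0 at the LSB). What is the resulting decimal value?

1377

x = 10101100101
bit 2 is currently 1; clear it via x & ~(1 << 2) = x & ~4
→ 10101100001 = 1377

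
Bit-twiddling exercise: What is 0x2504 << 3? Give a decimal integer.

0x2504 = 00010010100000100
shift left by 3 → 10010100000100000 = 75808
(equivalently, 9476 × 2^3 = 9476 × 8)

75808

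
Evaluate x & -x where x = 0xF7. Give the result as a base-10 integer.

x = 11110111 = 247
-x (two's complement) = …00001001
AND   = 00000001 = 1
(x & -x isolates the lowest set bit of x.)

1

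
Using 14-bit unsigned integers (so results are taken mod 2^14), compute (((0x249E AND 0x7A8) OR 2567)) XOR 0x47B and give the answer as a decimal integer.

0x249E = 10010010011110
0x7A8 = 00011110101000
→ AND → 00010010001000 = 1160
2567 = 00101000000111
→ OR → 00111010001111 = 3727
0x47B = 00010001111011
→ XOR → 00101011110100 = 2804

2804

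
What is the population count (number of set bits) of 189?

6

189 = 10111101
Count the 1s: 1 + 1 + 1 + 1 + 1 + 1 = 6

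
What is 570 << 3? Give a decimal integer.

570 = 0001000111010
shift left by 3 → 1000111010000 = 4560
(equivalently, 570 × 2^3 = 570 × 8)

4560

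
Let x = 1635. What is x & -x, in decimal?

1

x = 11001100011 = 1635
-x (two's complement) = …00110011101
AND   = 00000000001 = 1
(x & -x isolates the lowest set bit of x.)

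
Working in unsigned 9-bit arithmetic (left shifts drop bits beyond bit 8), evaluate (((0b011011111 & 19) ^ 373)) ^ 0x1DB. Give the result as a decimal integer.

0b011011111 = 011011111
19 = 000010011
→ & → 000010011 = 19
373 = 101110101
→ ^ → 101100110 = 358
0x1DB = 111011011
→ ^ → 010111101 = 189

189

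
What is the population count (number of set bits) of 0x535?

6

0x535 = 10100110101
Count the 1s: 1 + 1 + 1 + 1 + 1 + 1 = 6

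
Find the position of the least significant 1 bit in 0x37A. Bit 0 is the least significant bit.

1

0x37A = 1101111010
Trailing zeros: 1, so the lowest set bit is bit 1 (value 2).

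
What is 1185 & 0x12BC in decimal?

1185 = 0010010100001
0x12BC = 1001010111100
AND → 0000010100000 = 160

160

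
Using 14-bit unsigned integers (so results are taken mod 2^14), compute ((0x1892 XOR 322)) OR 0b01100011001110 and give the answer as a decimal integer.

0x1892 = 01100010010010
322 = 00000101000010
→ XOR → 01100111010000 = 6608
0b01100011001110 = 01100011001110
→ OR → 01100111011110 = 6622

6622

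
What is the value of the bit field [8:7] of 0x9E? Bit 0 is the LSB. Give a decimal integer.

v = 0010011110
Shift right by 7: 001
Mask low 2 bits: 01 = 1

1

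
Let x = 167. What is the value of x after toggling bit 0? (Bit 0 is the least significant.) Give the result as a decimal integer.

x = 0010100111
bit 0 is currently 1; toggle it via x ^ (1 << 0) = x ^ 1
→ 0010100110 = 166

166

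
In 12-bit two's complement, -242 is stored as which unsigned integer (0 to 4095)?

3854

242 in 12 bits: 000011110010
Invert: 111100001101
Add 1:  111100001110 = 3854
(Check: 2^12 - 242 = 4096 - 242 = 3854.)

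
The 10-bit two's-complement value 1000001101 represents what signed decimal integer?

-499

pattern = 1000001101 (MSB is 1 ⇒ negative)
Invert: 0111110010, add 1 → 0111110011 = 499, so the value is -499.
(Equivalently: 525 - 2^10 = 525 - 1024 = -499.)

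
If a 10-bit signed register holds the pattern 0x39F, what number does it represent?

-97

pattern = 1110011111 (MSB is 1 ⇒ negative)
Invert: 0001100000, add 1 → 0001100001 = 97, so the value is -97.
(Equivalently: 927 - 2^10 = 927 - 1024 = -97.)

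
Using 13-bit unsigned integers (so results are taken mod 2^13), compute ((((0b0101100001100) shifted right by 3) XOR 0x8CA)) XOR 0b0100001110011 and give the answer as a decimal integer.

472

0b0101100001100 = 0101100001100
→ shifted right by 3 → 0000101100001 = 353
0x8CA = 0100011001010
→ XOR → 0100110101011 = 2475
0b0100001110011 = 0100001110011
→ XOR → 0000111011000 = 472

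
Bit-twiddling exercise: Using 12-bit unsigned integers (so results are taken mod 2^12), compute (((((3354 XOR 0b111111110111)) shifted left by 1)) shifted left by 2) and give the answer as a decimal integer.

1896

3354 = 110100011010
0b111111110111 = 111111110111
→ XOR → 001011101101 = 749
→ shifted left by 1 (mod 2^12) → 010111011010 = 1498
→ shifted left by 2 (mod 2^12) → 011101101000 = 1896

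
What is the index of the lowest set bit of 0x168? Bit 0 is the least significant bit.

3

0x168 = 101101000
Trailing zeros: 3, so the lowest set bit is bit 3 (value 8).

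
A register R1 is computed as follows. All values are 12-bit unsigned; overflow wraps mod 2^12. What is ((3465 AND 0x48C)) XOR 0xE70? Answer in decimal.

2808

3465 = 110110001001
0x48C = 010010001100
→ AND → 010010001000 = 1160
0xE70 = 111001110000
→ XOR → 101011111000 = 2808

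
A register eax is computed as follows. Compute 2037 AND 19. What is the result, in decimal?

2037 = 11111110101
19 = 00000010011
AND → 00000010001 = 17

17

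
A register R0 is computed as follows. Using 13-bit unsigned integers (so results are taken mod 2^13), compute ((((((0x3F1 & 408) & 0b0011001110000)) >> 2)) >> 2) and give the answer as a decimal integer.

1

0x3F1 = 0001111110001
408 = 0000110011000
→ & → 0000110010000 = 400
0b0011001110000 = 0011001110000
→ & → 0000000010000 = 16
→ >> 2 → 0000000000100 = 4
→ >> 2 → 0000000000001 = 1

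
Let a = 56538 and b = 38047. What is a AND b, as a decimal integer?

56538 = 1101110011011010
38047 = 1001010010011111
AND → 1001010010011010 = 38042

38042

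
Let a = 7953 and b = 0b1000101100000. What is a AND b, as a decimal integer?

4352

7953 = 1111100010001
b = 1000101100000
AND → 1000100000000 = 4352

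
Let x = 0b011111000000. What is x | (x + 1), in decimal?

x = 11111000000 = 1984
x + 1 = 11111000001
OR    = 11111000001 = 1985
(x | (x + 1) sets the lowest cleared bit.)

1985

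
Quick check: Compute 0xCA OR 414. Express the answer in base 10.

478

0xCA = 011001010
414 = 110011110
 OR → 111011110 = 478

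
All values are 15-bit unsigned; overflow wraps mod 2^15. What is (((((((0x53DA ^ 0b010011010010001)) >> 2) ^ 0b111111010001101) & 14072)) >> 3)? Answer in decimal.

0x53DA = 101001111011010
0b010011010010001 = 010011010010001
→ ^ → 111010101001011 = 30027
→ >> 2 → 001110101010010 = 7506
0b111111010001101 = 111111010001101
→ ^ → 110001111011111 = 25567
14072 = 011011011111000
→ & → 010001011011000 = 8920
→ >> 3 → 000010001011011 = 1115

1115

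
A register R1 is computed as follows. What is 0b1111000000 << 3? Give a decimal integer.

x = 0001111000000
shift left by 3 → 1111000000000 = 7680
(equivalently, 960 × 2^3 = 960 × 8)

7680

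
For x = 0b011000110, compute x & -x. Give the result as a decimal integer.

2

x = 11000110 = 198
-x (two's complement) = …00111010
AND   = 00000010 = 2
(x & -x isolates the lowest set bit of x.)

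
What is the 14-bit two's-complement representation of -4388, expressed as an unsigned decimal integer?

4388 in 14 bits: 01000100100100
Invert: 10111011011011
Add 1:  10111011011100 = 11996
(Check: 2^14 - 4388 = 16384 - 4388 = 11996.)

11996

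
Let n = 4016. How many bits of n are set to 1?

4016 = 111110110000
Count the 1s: 1 + 1 + 1 + 1 + 1 + 1 + 1 = 7

7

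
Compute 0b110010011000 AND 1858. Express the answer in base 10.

a = 110010011000
1858 = 011101000010
AND → 010000000000 = 1024

1024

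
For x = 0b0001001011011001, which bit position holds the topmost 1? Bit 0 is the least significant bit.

0b0001001011011001 = 1001011011001
The topmost 1 is at position 12 (since 2^12 = 4096 ≤ 4825 < 8192).

12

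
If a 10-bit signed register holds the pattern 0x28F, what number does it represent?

-369

pattern = 1010001111 (MSB is 1 ⇒ negative)
Invert: 0101110000, add 1 → 0101110001 = 369, so the value is -369.
(Equivalently: 655 - 2^10 = 655 - 1024 = -369.)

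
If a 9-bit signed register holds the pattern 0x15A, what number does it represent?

pattern = 101011010 (MSB is 1 ⇒ negative)
Invert: 010100101, add 1 → 010100110 = 166, so the value is -166.
(Equivalently: 346 - 2^9 = 346 - 512 = -166.)

-166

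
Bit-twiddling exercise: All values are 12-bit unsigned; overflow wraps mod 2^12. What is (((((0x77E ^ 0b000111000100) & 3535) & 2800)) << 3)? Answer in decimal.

1024

0x77E = 011101111110
0b000111000100 = 000111000100
→ ^ → 011010111010 = 1722
3535 = 110111001111
→ & → 010010001010 = 1162
2800 = 101011110000
→ & → 000010000000 = 128
→ << 3 (mod 2^12) → 010000000000 = 1024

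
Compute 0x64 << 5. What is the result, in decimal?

0x64 = 000001100100
shift left by 5 → 110010000000 = 3200
(equivalently, 100 × 2^5 = 100 × 32)

3200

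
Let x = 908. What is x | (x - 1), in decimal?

911

x = 1110001100 = 908
x - 1 = 1110001011
OR    = 1110001111 = 911
(x | (x - 1) sets all bits below the lowest set bit.)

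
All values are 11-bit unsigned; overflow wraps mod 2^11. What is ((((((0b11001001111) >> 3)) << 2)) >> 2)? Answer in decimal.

0b11001001111 = 11001001111
→ >> 3 → 00011001001 = 201
→ << 2 (mod 2^11) → 01100100100 = 804
→ >> 2 → 00011001001 = 201

201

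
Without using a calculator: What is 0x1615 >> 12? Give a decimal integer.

0x1615 = 1011000010101
shift right by 12 → 0000000000001 = 1
(equivalently, floor(5653 / 4096))

1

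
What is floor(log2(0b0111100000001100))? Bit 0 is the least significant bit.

14

0b0111100000001100 = 111100000001100
The topmost 1 is at position 14 (since 2^14 = 16384 ≤ 30732 < 32768).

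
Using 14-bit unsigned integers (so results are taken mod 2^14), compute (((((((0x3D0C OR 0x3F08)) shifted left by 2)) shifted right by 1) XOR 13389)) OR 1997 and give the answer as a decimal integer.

0x3D0C = 11110100001100
0x3F08 = 11111100001000
→ OR → 11111100001100 = 16140
→ shifted left by 2 (mod 2^14) → 11110000110000 = 15408
→ shifted right by 1 → 01111000011000 = 7704
13389 = 11010001001101
→ XOR → 10101001010101 = 10837
1997 = 00011111001101
→ OR → 10111111011101 = 12253

12253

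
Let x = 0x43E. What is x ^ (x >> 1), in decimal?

1569

x = 10000111110 = 1086
x>>1 = 01000011111
XOR  = 11000100001 = 1569
(x ^ (x >> 1) gives the standard binary-reflected Gray code of x.)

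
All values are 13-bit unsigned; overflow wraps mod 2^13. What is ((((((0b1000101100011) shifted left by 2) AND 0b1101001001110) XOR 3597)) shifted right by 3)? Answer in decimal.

448

0b1000101100011 = 1000101100011
→ shifted left by 2 (mod 2^13) → 0010110001100 = 1420
0b1101001001110 = 1101001001110
→ AND → 0000000001100 = 12
3597 = 0111000001101
→ XOR → 0111000000001 = 3585
→ shifted right by 3 → 0000111000000 = 448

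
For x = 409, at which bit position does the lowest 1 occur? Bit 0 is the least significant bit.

409 = 110011001
Trailing zeros: 0, so the lowest set bit is bit 0 (value 1).

0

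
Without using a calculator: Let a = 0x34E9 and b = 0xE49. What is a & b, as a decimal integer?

0x34E9 = 11010011101001
0xE49 = 00111001001001
AND → 00010001001001 = 1097

1097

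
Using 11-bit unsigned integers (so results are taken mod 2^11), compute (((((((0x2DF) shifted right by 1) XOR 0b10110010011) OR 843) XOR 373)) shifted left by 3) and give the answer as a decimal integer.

1104

0x2DF = 01011011111
→ shifted right by 1 → 00101101111 = 367
0b10110010011 = 10110010011
→ XOR → 10011111100 = 1276
843 = 01101001011
→ OR → 11111111111 = 2047
373 = 00101110101
→ XOR → 11010001010 = 1674
→ shifted left by 3 (mod 2^11) → 10001010000 = 1104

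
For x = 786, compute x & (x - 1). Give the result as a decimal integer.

x = 1100010010 = 786
x - 1 = 1100010001
AND   = 1100010000 = 784
(x & (x - 1) clears the lowest set bit of x.)

784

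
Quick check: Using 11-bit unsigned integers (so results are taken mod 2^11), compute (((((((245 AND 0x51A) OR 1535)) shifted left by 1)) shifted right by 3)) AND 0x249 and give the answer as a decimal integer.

245 = 00011110101
0x51A = 10100011010
→ AND → 00000010000 = 16
1535 = 10111111111
→ OR → 10111111111 = 1535
→ shifted left by 1 (mod 2^11) → 01111111110 = 1022
→ shifted right by 3 → 00001111111 = 127
0x249 = 01001001001
→ AND → 00001001001 = 73

73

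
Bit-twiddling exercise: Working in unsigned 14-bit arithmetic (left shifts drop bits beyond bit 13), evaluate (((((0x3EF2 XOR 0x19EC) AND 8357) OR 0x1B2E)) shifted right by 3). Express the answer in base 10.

0x3EF2 = 11111011110010
0x19EC = 01100111101100
→ XOR → 10011100011110 = 10014
8357 = 10000010100101
→ AND → 10000000000100 = 8196
0x1B2E = 01101100101110
→ OR → 11101100101110 = 15150
→ shifted right by 3 → 00011101100101 = 1893

1893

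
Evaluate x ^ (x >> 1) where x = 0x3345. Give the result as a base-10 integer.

10983

x = 11001101000101 = 13125
x>>1 = 01100110100010
XOR  = 10101011100111 = 10983
(x ^ (x >> 1) gives the standard binary-reflected Gray code of x.)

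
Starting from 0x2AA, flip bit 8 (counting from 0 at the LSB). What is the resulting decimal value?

x = 1010101010
bit 8 is currently 0; toggle it via x ^ (1 << 8) = x ^ 256
→ 1110101010 = 938

938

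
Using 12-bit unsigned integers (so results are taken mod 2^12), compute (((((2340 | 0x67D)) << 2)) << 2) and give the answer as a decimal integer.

2340 = 100100100100
0x67D = 011001111101
→ | → 111101111101 = 3965
→ << 2 (mod 2^12) → 110111110100 = 3572
→ << 2 (mod 2^12) → 011111010000 = 2000

2000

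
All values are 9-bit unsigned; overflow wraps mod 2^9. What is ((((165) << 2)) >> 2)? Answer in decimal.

165 = 010100101
→ << 2 (mod 2^9) → 010010100 = 148
→ >> 2 → 000100101 = 37

37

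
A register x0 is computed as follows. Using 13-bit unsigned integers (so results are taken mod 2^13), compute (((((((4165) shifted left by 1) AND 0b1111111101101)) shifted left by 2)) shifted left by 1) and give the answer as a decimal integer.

4165 = 1000001000101
→ shifted left by 1 (mod 2^13) → 0000010001010 = 138
0b1111111101101 = 1111111101101
→ AND → 0000010001000 = 136
→ shifted left by 2 (mod 2^13) → 0001000100000 = 544
→ shifted left by 1 (mod 2^13) → 0010001000000 = 1088

1088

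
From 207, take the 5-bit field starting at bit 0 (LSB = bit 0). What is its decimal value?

15

v = 00000011001111
Shift right by 0: 00000011001111
Mask low 5 bits: 01111 = 15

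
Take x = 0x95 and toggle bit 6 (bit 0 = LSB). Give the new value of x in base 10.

213

x = 10010101
bit 6 is currently 0; toggle it via x ^ (1 << 6) = x ^ 64
→ 11010101 = 213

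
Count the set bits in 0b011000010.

n = 11000010
Count the 1s: 1 + 1 + 1 = 3

3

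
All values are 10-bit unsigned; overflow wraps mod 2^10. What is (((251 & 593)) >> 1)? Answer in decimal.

251 = 0011111011
593 = 1001010001
→ & → 0001010001 = 81
→ >> 1 → 0000101000 = 40

40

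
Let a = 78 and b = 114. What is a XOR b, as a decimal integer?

78 = 1001110
114 = 1110010
XOR → 0111100 = 60

60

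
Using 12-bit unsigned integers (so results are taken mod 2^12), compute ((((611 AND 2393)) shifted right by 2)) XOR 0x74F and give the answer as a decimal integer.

1887

611 = 001001100011
2393 = 100101011001
→ AND → 000001000001 = 65
→ shifted right by 2 → 000000010000 = 16
0x74F = 011101001111
→ XOR → 011101011111 = 1887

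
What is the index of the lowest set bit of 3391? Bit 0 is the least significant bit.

3391 = 110100111111
Trailing zeros: 0, so the lowest set bit is bit 0 (value 1).

0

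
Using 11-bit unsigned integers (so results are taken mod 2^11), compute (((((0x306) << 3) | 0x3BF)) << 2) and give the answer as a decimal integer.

0x306 = 01100000110
→ << 3 (mod 2^11) → 00000110000 = 48
0x3BF = 01110111111
→ | → 01110111111 = 959
→ << 2 (mod 2^11) → 11011111100 = 1788

1788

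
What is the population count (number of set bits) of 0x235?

0x235 = 1000110101
Count the 1s: 1 + 1 + 1 + 1 + 1 = 5

5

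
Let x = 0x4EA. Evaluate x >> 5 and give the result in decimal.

39

0x4EA = 10011101010
shift right by 5 → 00000100111 = 39
(equivalently, floor(1258 / 32))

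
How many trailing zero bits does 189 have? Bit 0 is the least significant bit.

189 = 10111101
Trailing zeros: 0, so the lowest set bit is bit 0 (value 1).

0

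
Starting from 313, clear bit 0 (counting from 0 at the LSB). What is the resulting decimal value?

312

x = 00100111001
bit 0 is currently 1; clear it via x & ~(1 << 0) = x & ~1
→ 00100111000 = 312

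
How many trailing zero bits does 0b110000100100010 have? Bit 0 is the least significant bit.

1

0b110000100100010 = 110000100100010
Trailing zeros: 1, so the lowest set bit is bit 1 (value 2).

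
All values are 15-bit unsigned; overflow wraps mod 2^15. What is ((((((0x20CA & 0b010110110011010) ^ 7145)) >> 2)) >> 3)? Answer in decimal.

0x20CA = 010000011001010
0b010110110011010 = 010110110011010
→ & → 010000010001010 = 8330
7145 = 001101111101001
→ ^ → 011101101100011 = 15203
→ >> 2 → 000111011011000 = 3800
→ >> 3 → 000000111011011 = 475

475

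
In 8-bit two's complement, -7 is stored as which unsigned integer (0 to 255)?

7 in 8 bits: 00000111
Invert: 11111000
Add 1:  11111001 = 249
(Check: 2^8 - 7 = 256 - 7 = 249.)

249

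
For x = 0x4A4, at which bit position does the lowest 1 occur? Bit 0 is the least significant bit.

2

0x4A4 = 10010100100
Trailing zeros: 2, so the lowest set bit is bit 2 (value 4).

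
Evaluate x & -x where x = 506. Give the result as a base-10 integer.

2

x = 111111010 = 506
-x (two's complement) = …000000110
AND   = 000000010 = 2
(x & -x isolates the lowest set bit of x.)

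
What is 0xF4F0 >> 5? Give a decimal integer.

0xF4F0 = 1111010011110000
shift right by 5 → 0000011110100111 = 1959
(equivalently, floor(62704 / 32))

1959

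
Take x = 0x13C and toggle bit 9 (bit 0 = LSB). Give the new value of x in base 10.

828

x = 0100111100
bit 9 is currently 0; toggle it via x ^ (1 << 9) = x ^ 512
→ 1100111100 = 828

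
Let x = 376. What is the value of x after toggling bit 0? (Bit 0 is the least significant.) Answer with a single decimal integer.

377

x = 101111000
bit 0 is currently 0; toggle it via x ^ (1 << 0) = x ^ 1
→ 101111001 = 377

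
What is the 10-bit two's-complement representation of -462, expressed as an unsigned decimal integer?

562

462 in 10 bits: 0111001110
Invert: 1000110001
Add 1:  1000110010 = 562
(Check: 2^10 - 462 = 1024 - 462 = 562.)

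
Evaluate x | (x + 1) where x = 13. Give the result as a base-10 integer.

15

x = 1101 = 13
x + 1 = 1110
OR    = 1111 = 15
(x | (x + 1) sets the lowest cleared bit.)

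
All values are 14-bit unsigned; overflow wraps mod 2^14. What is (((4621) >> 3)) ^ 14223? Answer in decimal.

13774

4621 = 01001000001101
→ >> 3 → 00001001000001 = 577
14223 = 11011110001111
→ ^ → 11010111001110 = 13774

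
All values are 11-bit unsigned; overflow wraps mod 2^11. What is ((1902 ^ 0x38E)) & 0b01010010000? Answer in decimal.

128

1902 = 11101101110
0x38E = 01110001110
→ ^ → 10011100000 = 1248
0b01010010000 = 01010010000
→ & → 00010000000 = 128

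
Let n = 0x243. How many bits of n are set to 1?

0x243 = 1001000011
Count the 1s: 1 + 1 + 1 + 1 = 4

4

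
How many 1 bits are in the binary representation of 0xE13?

0xE13 = 111000010011
Count the 1s: 1 + 1 + 1 + 1 + 1 + 1 = 6

6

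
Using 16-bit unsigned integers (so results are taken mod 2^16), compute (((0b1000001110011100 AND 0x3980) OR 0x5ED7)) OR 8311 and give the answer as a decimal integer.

32759

0b1000001110011100 = 1000001110011100
0x3980 = 0011100110000000
→ AND → 0000000110000000 = 384
0x5ED7 = 0101111011010111
→ OR → 0101111111010111 = 24535
8311 = 0010000001110111
→ OR → 0111111111110111 = 32759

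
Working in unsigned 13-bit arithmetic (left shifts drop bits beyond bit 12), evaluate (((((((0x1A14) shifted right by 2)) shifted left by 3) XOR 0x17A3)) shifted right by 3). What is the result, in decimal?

0x1A14 = 1101000010100
→ shifted right by 2 → 0011010000101 = 1669
→ shifted left by 3 (mod 2^13) → 1010000101000 = 5160
0x17A3 = 1011110100011
→ XOR → 0001110001011 = 907
→ shifted right by 3 → 0000001110001 = 113

113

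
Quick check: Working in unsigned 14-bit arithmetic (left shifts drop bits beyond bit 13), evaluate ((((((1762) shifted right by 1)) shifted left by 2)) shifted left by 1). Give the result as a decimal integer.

1762 = 00011011100010
→ shifted right by 1 → 00001101110001 = 881
→ shifted left by 2 (mod 2^14) → 00110111000100 = 3524
→ shifted left by 1 (mod 2^14) → 01101110001000 = 7048

7048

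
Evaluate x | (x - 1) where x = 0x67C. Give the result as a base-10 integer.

1663

x = 11001111100 = 1660
x - 1 = 11001111011
OR    = 11001111111 = 1663
(x | (x - 1) sets all bits below the lowest set bit.)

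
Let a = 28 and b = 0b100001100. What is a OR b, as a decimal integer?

28 = 000011100
b = 100001100
 OR → 100011100 = 284

284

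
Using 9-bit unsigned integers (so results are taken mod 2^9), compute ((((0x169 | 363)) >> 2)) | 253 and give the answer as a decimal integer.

255

0x169 = 101101001
363 = 101101011
→ | → 101101011 = 363
→ >> 2 → 001011010 = 90
253 = 011111101
→ | → 011111111 = 255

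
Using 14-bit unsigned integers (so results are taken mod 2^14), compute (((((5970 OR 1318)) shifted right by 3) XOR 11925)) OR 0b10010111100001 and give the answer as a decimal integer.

11771

5970 = 01011101010010
1318 = 00010100100110
→ OR → 01011101110110 = 6006
→ shifted right by 3 → 00001011101110 = 750
11925 = 10111010010101
→ XOR → 10110001111011 = 11387
0b10010111100001 = 10010111100001
→ OR → 10110111111011 = 11771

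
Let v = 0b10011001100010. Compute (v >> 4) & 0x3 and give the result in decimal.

2

v = 10011001100010
Shift right by 4: 1001100110
Mask low 2 bits: 10 = 2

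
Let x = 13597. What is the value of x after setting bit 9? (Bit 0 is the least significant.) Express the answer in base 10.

14109

x = 11010100011101
bit 9 is currently 0; set it via x | (1 << 9) = x | 512
→ 11011100011101 = 14109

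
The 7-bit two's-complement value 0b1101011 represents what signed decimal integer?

pattern = 1101011 (MSB is 1 ⇒ negative)
Invert: 0010100, add 1 → 0010101 = 21, so the value is -21.
(Equivalently: 107 - 2^7 = 107 - 128 = -21.)

-21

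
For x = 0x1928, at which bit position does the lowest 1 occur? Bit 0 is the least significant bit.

0x1928 = 1100100101000
Trailing zeros: 3, so the lowest set bit is bit 3 (value 8).

3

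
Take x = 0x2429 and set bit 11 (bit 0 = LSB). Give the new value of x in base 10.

x = 10010000101001
bit 11 is currently 0; set it via x | (1 << 11) = x | 2048
→ 10110000101001 = 11305

11305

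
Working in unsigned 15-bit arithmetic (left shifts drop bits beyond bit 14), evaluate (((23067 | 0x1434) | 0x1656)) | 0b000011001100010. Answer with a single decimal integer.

24191

23067 = 101101000011011
0x1434 = 001010000110100
→ | → 101111000111111 = 24127
0x1656 = 001011001010110
→ | → 101111001111111 = 24191
0b000011001100010 = 000011001100010
→ | → 101111001111111 = 24191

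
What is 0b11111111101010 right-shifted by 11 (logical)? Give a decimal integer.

x = 11111111101010
shift right by 11 → 00000000000111 = 7
(equivalently, floor(16362 / 2048))

7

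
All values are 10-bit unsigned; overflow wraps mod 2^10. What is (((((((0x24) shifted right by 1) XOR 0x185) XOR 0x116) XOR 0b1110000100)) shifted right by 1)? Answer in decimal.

0x24 = 0000100100
→ shifted right by 1 → 0000010010 = 18
0x185 = 0110000101
→ XOR → 0110010111 = 407
0x116 = 0100010110
→ XOR → 0010000001 = 129
0b1110000100 = 1110000100
→ XOR → 1100000101 = 773
→ shifted right by 1 → 0110000010 = 386

386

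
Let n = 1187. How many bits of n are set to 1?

5

1187 = 10010100011
Count the 1s: 1 + 1 + 1 + 1 + 1 = 5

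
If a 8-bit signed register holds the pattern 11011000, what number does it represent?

-40

pattern = 11011000 (MSB is 1 ⇒ negative)
Invert: 00100111, add 1 → 00101000 = 40, so the value is -40.
(Equivalently: 216 - 2^8 = 216 - 256 = -40.)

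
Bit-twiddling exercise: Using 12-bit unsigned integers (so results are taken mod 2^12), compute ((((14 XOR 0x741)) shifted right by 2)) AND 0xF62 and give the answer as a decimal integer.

14 = 000000001110
0x741 = 011101000001
→ XOR → 011101001111 = 1871
→ shifted right by 2 → 000111010011 = 467
0xF62 = 111101100010
→ AND → 000101000010 = 322

322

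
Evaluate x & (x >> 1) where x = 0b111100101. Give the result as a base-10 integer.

224

x = 111100101 = 485
x>>1 = 011110010
AND  = 011100000 = 224
(x & (x >> 1) has a 1 wherever x has two consecutive 1 bits.)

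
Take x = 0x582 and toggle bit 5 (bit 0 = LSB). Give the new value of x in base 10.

1442

x = 0010110000010
bit 5 is currently 0; toggle it via x ^ (1 << 5) = x ^ 32
→ 0010110100010 = 1442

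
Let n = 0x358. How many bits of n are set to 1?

0x358 = 1101011000
Count the 1s: 1 + 1 + 1 + 1 + 1 = 5

5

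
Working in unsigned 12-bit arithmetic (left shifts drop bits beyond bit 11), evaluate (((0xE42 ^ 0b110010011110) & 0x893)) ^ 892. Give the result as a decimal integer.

1004

0xE42 = 111001000010
0b110010011110 = 110010011110
→ ^ → 001011011100 = 732
0x893 = 100010010011
→ & → 000010010000 = 144
892 = 001101111100
→ ^ → 001111101100 = 1004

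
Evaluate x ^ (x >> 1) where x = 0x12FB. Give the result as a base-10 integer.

7046

x = 1001011111011 = 4859
x>>1 = 0100101111101
XOR  = 1101110000110 = 7046
(x ^ (x >> 1) gives the standard binary-reflected Gray code of x.)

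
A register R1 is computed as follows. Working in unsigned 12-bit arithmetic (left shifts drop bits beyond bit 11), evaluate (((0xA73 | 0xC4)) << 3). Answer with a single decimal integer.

1976

0xA73 = 101001110011
0xC4 = 000011000100
→ | → 101011110111 = 2807
→ << 3 (mod 2^12) → 011110111000 = 1976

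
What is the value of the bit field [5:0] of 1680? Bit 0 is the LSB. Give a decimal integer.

16

v = 11010010000
Shift right by 0: 11010010000
Mask low 6 bits: 010000 = 16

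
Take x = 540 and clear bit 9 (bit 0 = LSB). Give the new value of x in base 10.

x = 01000011100
bit 9 is currently 1; clear it via x & ~(1 << 9) = x & ~512
→ 00000011100 = 28

28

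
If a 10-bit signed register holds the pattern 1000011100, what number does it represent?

-484

pattern = 1000011100 (MSB is 1 ⇒ negative)
Invert: 0111100011, add 1 → 0111100100 = 484, so the value is -484.
(Equivalently: 540 - 2^10 = 540 - 1024 = -484.)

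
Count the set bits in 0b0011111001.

6

n = 11111001
Count the 1s: 1 + 1 + 1 + 1 + 1 + 1 = 6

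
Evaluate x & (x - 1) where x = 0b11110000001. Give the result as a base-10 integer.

1920

x = 11110000001 = 1921
x - 1 = 11110000000
AND   = 11110000000 = 1920
(x & (x - 1) clears the lowest set bit of x.)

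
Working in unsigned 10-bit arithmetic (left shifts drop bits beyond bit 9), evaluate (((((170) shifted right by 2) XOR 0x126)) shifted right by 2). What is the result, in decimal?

170 = 0010101010
→ shifted right by 2 → 0000101010 = 42
0x126 = 0100100110
→ XOR → 0100001100 = 268
→ shifted right by 2 → 0001000011 = 67

67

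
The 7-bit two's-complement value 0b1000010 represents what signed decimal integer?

pattern = 1000010 (MSB is 1 ⇒ negative)
Invert: 0111101, add 1 → 0111110 = 62, so the value is -62.
(Equivalently: 66 - 2^7 = 66 - 128 = -62.)

-62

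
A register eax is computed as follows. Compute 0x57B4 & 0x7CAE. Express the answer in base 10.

0x57B4 = 101011110110100
0x7CAE = 111110010101110
AND → 101010010100100 = 21668

21668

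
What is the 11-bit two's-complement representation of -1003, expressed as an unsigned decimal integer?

1045

1003 in 11 bits: 01111101011
Invert: 10000010100
Add 1:  10000010101 = 1045
(Check: 2^11 - 1003 = 2048 - 1003 = 1045.)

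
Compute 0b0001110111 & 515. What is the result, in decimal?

a = 0001110111
515 = 1000000011
AND → 0000000011 = 3

3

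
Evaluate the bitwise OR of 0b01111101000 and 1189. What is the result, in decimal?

a = 01111101000
1189 = 10010100101
 OR → 11111101101 = 2029

2029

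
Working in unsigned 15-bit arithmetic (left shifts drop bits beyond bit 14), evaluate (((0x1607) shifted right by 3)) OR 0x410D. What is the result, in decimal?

17357

0x1607 = 001011000000111
→ shifted right by 3 → 000001011000000 = 704
0x410D = 100000100001101
→ OR → 100001111001101 = 17357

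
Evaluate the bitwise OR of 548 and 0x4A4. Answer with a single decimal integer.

1700

548 = 01000100100
0x4A4 = 10010100100
 OR → 11010100100 = 1700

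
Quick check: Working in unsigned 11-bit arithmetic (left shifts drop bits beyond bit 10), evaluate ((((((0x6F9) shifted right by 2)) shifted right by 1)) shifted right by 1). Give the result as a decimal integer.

111

0x6F9 = 11011111001
→ shifted right by 2 → 00110111110 = 446
→ shifted right by 1 → 00011011111 = 223
→ shifted right by 1 → 00001101111 = 111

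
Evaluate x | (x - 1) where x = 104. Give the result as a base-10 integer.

111

x = 1101000 = 104
x - 1 = 1100111
OR    = 1101111 = 111
(x | (x - 1) sets all bits below the lowest set bit.)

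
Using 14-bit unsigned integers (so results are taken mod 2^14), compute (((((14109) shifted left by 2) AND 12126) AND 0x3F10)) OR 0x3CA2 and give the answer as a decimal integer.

15538

14109 = 11011100011101
→ shifted left by 2 (mod 2^14) → 01110001110100 = 7284
12126 = 10111101011110
→ AND → 00110001010100 = 3156
0x3F10 = 11111100010000
→ AND → 00110000010000 = 3088
0x3CA2 = 11110010100010
→ OR → 11110010110010 = 15538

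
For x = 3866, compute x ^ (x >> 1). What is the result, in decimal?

x = 111100011010 = 3866
x>>1 = 011110001101
XOR  = 100010010111 = 2199
(x ^ (x >> 1) gives the standard binary-reflected Gray code of x.)

2199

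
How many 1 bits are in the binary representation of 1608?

4

1608 = 11001001000
Count the 1s: 1 + 1 + 1 + 1 = 4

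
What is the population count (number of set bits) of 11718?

8

11718 = 10110111000110
Count the 1s: 1 + 1 + 1 + 1 + 1 + 1 + 1 + 1 = 8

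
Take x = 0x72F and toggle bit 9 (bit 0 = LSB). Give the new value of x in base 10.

1327

x = 00011100101111
bit 9 is currently 1; toggle it via x ^ (1 << 9) = x ^ 512
→ 00010100101111 = 1327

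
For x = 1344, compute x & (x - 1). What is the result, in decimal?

x = 10101000000 = 1344
x - 1 = 10100111111
AND   = 10100000000 = 1280
(x & (x - 1) clears the lowest set bit of x.)

1280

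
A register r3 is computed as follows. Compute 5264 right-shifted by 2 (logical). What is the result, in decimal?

5264 = 1010010010000
shift right by 2 → 0010100100100 = 1316
(equivalently, floor(5264 / 4))

1316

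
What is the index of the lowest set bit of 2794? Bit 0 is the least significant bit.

2794 = 101011101010
Trailing zeros: 1, so the lowest set bit is bit 1 (value 2).

1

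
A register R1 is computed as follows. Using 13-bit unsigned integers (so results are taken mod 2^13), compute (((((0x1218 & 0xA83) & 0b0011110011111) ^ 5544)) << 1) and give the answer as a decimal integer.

0x1218 = 1001000011000
0xA83 = 0101010000011
→ & → 0001000000000 = 512
0b0011110011111 = 0011110011111
→ & → 0001000000000 = 512
5544 = 1010110101000
→ ^ → 1011110101000 = 6056
→ << 1 (mod 2^13) → 0111101010000 = 3920

3920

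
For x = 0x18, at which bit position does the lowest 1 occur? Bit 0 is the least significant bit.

0x18 = 11000
Trailing zeros: 3, so the lowest set bit is bit 3 (value 8).

3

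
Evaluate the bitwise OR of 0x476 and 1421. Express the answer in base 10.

0x476 = 10001110110
1421 = 10110001101
 OR → 10111111111 = 1535

1535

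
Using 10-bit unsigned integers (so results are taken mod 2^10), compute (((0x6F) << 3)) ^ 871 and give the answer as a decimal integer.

0x6F = 0001101111
→ << 3 (mod 2^10) → 1101111000 = 888
871 = 1101100111
→ ^ → 0000011111 = 31

31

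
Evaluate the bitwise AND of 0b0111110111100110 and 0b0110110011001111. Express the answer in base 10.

27846

a = 111110111100110
b = 110110011001111
AND → 110110011000110 = 27846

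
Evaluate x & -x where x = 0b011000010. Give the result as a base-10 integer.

x = 11000010 = 194
-x (two's complement) = …00111110
AND   = 00000010 = 2
(x & -x isolates the lowest set bit of x.)

2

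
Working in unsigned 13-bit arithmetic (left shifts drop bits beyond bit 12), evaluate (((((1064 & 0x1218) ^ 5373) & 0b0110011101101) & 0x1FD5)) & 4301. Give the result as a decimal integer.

1064 = 0010000101000
0x1218 = 1001000011000
→ & → 0000000001000 = 8
5373 = 1010011111101
→ ^ → 1010011110101 = 5365
0b0110011101101 = 0110011101101
→ & → 0010011100101 = 1253
0x1FD5 = 1111111010101
→ & → 0010011000101 = 1221
4301 = 1000011001101
→ & → 0000011000101 = 197

197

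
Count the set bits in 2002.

2002 = 11111010010
Count the 1s: 1 + 1 + 1 + 1 + 1 + 1 + 1 = 7

7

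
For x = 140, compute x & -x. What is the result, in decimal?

x = 10001100 = 140
-x (two's complement) = …01110100
AND   = 00000100 = 4
(x & -x isolates the lowest set bit of x.)

4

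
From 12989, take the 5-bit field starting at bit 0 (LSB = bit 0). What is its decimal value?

v = 11001010111101
Shift right by 0: 11001010111101
Mask low 5 bits: 11101 = 29

29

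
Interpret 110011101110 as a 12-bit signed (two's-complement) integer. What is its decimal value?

pattern = 110011101110 (MSB is 1 ⇒ negative)
Invert: 001100010001, add 1 → 001100010010 = 786, so the value is -786.
(Equivalently: 3310 - 2^12 = 3310 - 4096 = -786.)

-786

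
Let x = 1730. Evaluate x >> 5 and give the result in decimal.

54

1730 = 11011000010
shift right by 5 → 00000110110 = 54
(equivalently, floor(1730 / 32))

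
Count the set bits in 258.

258 = 100000010
Count the 1s: 1 + 1 = 2

2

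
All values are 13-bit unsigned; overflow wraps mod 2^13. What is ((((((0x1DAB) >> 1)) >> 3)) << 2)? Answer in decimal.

0x1DAB = 1110110101011
→ >> 1 → 0111011010101 = 3797
→ >> 3 → 0000111011010 = 474
→ << 2 (mod 2^13) → 0011101101000 = 1896

1896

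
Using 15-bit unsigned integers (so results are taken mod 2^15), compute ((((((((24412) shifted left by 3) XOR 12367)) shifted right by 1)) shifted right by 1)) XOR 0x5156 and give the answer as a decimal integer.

17405

24412 = 101111101011100
→ shifted left by 3 (mod 2^15) → 111101011100000 = 31456
12367 = 011000001001111
→ XOR → 100101010101111 = 19119
→ shifted right by 1 → 010010101010111 = 9559
→ shifted right by 1 → 001001010101011 = 4779
0x5156 = 101000101010110
→ XOR → 100001111111101 = 17405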